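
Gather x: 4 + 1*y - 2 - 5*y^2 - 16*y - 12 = -5*y^2 - 15*y - 10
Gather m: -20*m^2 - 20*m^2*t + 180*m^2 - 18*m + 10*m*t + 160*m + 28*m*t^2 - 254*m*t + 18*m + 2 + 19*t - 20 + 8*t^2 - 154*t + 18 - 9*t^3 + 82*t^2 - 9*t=m^2*(160 - 20*t) + m*(28*t^2 - 244*t + 160) - 9*t^3 + 90*t^2 - 144*t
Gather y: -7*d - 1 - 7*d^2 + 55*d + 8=-7*d^2 + 48*d + 7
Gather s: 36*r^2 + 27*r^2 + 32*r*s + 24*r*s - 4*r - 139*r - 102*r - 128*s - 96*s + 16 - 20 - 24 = 63*r^2 - 245*r + s*(56*r - 224) - 28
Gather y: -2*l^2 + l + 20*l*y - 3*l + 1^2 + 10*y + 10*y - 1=-2*l^2 - 2*l + y*(20*l + 20)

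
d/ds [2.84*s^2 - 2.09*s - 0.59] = 5.68*s - 2.09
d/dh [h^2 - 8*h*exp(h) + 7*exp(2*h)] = -8*h*exp(h) + 2*h + 14*exp(2*h) - 8*exp(h)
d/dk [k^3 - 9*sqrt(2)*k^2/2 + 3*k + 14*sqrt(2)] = 3*k^2 - 9*sqrt(2)*k + 3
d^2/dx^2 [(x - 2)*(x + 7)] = 2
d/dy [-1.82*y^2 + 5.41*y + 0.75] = 5.41 - 3.64*y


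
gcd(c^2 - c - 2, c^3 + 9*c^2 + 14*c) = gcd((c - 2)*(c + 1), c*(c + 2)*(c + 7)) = 1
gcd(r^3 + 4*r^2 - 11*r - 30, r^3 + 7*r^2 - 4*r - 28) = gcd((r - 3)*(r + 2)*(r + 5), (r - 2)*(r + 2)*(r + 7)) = r + 2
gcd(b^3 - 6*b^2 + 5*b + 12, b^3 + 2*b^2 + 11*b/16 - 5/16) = b + 1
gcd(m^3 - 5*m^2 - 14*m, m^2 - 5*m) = m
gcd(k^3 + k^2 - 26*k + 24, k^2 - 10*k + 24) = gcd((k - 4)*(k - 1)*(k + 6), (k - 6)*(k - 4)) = k - 4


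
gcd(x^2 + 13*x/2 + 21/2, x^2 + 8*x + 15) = x + 3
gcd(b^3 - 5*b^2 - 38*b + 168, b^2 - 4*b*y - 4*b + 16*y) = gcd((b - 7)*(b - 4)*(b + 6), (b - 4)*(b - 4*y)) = b - 4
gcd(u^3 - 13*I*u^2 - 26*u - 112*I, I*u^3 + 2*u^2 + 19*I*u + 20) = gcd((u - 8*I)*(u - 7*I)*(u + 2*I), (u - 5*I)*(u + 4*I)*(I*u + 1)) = 1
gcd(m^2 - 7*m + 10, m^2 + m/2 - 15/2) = 1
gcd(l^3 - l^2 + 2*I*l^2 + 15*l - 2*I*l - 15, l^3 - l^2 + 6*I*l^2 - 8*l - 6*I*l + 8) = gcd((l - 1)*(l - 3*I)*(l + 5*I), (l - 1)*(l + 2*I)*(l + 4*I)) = l - 1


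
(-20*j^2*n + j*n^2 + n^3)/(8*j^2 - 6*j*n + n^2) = n*(-5*j - n)/(2*j - n)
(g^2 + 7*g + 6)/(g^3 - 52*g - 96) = (g + 1)/(g^2 - 6*g - 16)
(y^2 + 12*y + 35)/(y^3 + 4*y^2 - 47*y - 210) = (y + 7)/(y^2 - y - 42)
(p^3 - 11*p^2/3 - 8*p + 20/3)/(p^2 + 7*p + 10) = (3*p^2 - 17*p + 10)/(3*(p + 5))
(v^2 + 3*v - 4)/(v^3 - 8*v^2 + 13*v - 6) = (v + 4)/(v^2 - 7*v + 6)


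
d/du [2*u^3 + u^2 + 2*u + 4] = 6*u^2 + 2*u + 2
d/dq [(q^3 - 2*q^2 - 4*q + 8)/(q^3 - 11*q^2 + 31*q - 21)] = (-9*q^4 + 70*q^3 - 193*q^2 + 260*q - 164)/(q^6 - 22*q^5 + 183*q^4 - 724*q^3 + 1423*q^2 - 1302*q + 441)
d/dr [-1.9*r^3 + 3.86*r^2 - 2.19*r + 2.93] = -5.7*r^2 + 7.72*r - 2.19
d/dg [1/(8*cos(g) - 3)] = 8*sin(g)/(8*cos(g) - 3)^2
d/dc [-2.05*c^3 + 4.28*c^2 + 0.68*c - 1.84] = -6.15*c^2 + 8.56*c + 0.68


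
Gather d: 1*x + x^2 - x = x^2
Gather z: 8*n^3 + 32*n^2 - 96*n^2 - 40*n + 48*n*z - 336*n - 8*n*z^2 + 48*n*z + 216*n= 8*n^3 - 64*n^2 - 8*n*z^2 + 96*n*z - 160*n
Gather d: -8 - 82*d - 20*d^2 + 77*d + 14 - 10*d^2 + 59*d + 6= -30*d^2 + 54*d + 12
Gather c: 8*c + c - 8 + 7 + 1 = 9*c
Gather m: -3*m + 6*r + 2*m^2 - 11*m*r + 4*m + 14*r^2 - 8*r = 2*m^2 + m*(1 - 11*r) + 14*r^2 - 2*r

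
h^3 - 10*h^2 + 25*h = h*(h - 5)^2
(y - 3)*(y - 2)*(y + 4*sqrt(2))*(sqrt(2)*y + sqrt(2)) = sqrt(2)*y^4 - 4*sqrt(2)*y^3 + 8*y^3 - 32*y^2 + sqrt(2)*y^2 + 8*y + 6*sqrt(2)*y + 48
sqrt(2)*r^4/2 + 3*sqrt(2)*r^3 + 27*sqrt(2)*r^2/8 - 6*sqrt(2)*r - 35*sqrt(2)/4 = (r + 5/2)*(r + 7/2)*(r - sqrt(2))*(sqrt(2)*r/2 + 1)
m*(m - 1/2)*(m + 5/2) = m^3 + 2*m^2 - 5*m/4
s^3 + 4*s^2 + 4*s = s*(s + 2)^2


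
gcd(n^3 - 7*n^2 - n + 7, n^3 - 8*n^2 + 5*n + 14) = n^2 - 6*n - 7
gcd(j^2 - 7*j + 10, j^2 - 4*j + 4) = j - 2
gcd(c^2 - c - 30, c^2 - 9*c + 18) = c - 6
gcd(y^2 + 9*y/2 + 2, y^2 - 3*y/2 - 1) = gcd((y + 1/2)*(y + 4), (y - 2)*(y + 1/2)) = y + 1/2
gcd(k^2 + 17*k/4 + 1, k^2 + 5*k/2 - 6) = k + 4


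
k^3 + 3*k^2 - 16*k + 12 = (k - 2)*(k - 1)*(k + 6)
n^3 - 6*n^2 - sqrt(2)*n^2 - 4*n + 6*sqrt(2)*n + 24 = (n - 6)*(n - 2*sqrt(2))*(n + sqrt(2))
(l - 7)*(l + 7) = l^2 - 49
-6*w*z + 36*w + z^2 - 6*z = (-6*w + z)*(z - 6)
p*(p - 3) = p^2 - 3*p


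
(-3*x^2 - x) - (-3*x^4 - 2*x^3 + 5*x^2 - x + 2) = 3*x^4 + 2*x^3 - 8*x^2 - 2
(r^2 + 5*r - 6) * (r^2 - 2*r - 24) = r^4 + 3*r^3 - 40*r^2 - 108*r + 144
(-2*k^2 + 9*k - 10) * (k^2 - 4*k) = -2*k^4 + 17*k^3 - 46*k^2 + 40*k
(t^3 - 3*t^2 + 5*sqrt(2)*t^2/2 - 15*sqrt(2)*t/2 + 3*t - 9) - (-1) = t^3 - 3*t^2 + 5*sqrt(2)*t^2/2 - 15*sqrt(2)*t/2 + 3*t - 8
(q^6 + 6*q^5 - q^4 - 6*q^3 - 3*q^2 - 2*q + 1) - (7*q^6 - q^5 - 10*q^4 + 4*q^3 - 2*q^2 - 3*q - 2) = -6*q^6 + 7*q^5 + 9*q^4 - 10*q^3 - q^2 + q + 3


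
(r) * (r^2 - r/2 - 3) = r^3 - r^2/2 - 3*r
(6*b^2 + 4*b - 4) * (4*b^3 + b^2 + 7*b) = 24*b^5 + 22*b^4 + 30*b^3 + 24*b^2 - 28*b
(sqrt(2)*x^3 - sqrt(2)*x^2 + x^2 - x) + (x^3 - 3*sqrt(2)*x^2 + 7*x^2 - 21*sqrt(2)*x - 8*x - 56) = x^3 + sqrt(2)*x^3 - 4*sqrt(2)*x^2 + 8*x^2 - 21*sqrt(2)*x - 9*x - 56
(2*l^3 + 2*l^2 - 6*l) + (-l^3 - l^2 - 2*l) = l^3 + l^2 - 8*l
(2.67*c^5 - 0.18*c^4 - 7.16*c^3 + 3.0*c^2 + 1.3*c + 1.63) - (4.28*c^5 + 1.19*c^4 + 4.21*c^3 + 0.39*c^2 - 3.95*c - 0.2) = -1.61*c^5 - 1.37*c^4 - 11.37*c^3 + 2.61*c^2 + 5.25*c + 1.83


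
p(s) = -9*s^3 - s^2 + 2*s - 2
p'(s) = -27*s^2 - 2*s + 2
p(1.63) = -40.37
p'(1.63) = -73.00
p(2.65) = -171.21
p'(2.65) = -192.91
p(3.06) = -263.12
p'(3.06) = -256.94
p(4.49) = -827.85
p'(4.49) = -551.30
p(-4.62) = 854.92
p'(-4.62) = -565.06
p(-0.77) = -0.02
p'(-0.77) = -12.47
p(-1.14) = 7.75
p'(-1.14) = -30.81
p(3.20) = -300.75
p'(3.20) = -280.88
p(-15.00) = 30118.00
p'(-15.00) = -6043.00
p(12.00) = -15674.00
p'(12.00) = -3910.00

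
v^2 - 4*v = v*(v - 4)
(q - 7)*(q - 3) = q^2 - 10*q + 21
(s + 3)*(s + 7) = s^2 + 10*s + 21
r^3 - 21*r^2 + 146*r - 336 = (r - 8)*(r - 7)*(r - 6)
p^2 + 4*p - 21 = (p - 3)*(p + 7)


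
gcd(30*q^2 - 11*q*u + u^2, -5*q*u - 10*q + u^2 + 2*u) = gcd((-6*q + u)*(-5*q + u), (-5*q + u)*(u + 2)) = 5*q - u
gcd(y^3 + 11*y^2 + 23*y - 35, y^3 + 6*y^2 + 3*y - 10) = y^2 + 4*y - 5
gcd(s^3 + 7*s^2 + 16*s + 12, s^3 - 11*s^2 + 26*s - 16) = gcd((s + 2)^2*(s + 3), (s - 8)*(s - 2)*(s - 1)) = 1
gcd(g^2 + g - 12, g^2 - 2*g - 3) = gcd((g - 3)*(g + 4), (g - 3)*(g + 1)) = g - 3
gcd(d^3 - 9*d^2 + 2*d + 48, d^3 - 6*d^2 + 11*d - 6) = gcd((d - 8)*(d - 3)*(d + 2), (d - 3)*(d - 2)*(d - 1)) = d - 3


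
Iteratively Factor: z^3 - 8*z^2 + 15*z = (z - 5)*(z^2 - 3*z) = z*(z - 5)*(z - 3)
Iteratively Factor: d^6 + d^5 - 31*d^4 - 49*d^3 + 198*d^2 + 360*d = (d - 5)*(d^5 + 6*d^4 - d^3 - 54*d^2 - 72*d) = d*(d - 5)*(d^4 + 6*d^3 - d^2 - 54*d - 72) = d*(d - 5)*(d + 2)*(d^3 + 4*d^2 - 9*d - 36) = d*(d - 5)*(d - 3)*(d + 2)*(d^2 + 7*d + 12) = d*(d - 5)*(d - 3)*(d + 2)*(d + 3)*(d + 4)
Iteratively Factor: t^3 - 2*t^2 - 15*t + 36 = (t + 4)*(t^2 - 6*t + 9) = (t - 3)*(t + 4)*(t - 3)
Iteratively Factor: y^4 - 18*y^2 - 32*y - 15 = (y + 3)*(y^3 - 3*y^2 - 9*y - 5) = (y + 1)*(y + 3)*(y^2 - 4*y - 5) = (y + 1)^2*(y + 3)*(y - 5)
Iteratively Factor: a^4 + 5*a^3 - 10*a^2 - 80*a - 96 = (a + 4)*(a^3 + a^2 - 14*a - 24) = (a + 3)*(a + 4)*(a^2 - 2*a - 8) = (a + 2)*(a + 3)*(a + 4)*(a - 4)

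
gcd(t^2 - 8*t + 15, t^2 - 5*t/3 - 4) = t - 3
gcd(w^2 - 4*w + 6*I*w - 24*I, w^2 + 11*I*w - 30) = w + 6*I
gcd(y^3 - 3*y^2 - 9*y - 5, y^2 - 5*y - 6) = y + 1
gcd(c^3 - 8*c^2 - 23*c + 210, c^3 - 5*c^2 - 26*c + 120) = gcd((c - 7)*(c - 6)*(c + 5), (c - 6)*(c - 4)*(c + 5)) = c^2 - c - 30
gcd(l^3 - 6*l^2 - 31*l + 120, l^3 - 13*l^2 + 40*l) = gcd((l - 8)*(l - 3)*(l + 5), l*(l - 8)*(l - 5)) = l - 8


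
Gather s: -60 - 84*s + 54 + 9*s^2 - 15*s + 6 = 9*s^2 - 99*s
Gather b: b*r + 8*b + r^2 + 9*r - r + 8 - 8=b*(r + 8) + r^2 + 8*r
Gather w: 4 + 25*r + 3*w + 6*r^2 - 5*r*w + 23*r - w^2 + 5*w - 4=6*r^2 + 48*r - w^2 + w*(8 - 5*r)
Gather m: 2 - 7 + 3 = -2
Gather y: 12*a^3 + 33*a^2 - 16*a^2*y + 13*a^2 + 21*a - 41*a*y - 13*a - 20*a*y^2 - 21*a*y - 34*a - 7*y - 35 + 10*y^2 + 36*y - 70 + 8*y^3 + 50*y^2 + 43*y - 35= 12*a^3 + 46*a^2 - 26*a + 8*y^3 + y^2*(60 - 20*a) + y*(-16*a^2 - 62*a + 72) - 140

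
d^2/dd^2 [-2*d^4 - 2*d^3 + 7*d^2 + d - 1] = -24*d^2 - 12*d + 14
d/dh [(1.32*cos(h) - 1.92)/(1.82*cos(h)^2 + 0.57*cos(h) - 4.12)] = (2.4024*cos(h)^2 - 6.9888*cos(h) + 4.344)*sin(h)/(3.3124*cos(h)^4 + 2.0748*cos(h)^3 - 14.6719*cos(h)^2 - 4.6968*cos(h) + 16.9744)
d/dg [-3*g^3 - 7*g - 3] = -9*g^2 - 7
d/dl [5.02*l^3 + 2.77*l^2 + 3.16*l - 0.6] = 15.06*l^2 + 5.54*l + 3.16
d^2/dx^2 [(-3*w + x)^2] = 2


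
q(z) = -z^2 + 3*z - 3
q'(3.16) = -3.32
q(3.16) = -3.51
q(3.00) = -3.00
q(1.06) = -0.94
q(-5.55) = -50.45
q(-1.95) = -12.65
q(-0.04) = -3.12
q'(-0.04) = 3.08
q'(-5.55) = 14.10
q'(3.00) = -3.00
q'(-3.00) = 9.00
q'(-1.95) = 6.90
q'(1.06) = 0.88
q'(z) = 3 - 2*z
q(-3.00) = -21.00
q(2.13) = -1.15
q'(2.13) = -1.26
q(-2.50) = -16.75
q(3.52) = -4.83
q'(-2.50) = 8.00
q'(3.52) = -4.04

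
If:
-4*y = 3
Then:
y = -3/4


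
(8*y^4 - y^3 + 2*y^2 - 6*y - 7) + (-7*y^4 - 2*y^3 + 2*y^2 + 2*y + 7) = y^4 - 3*y^3 + 4*y^2 - 4*y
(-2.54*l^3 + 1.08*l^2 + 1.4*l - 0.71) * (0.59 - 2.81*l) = 7.1374*l^4 - 4.5334*l^3 - 3.2968*l^2 + 2.8211*l - 0.4189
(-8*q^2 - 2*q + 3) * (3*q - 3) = -24*q^3 + 18*q^2 + 15*q - 9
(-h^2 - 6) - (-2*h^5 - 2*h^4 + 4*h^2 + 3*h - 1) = 2*h^5 + 2*h^4 - 5*h^2 - 3*h - 5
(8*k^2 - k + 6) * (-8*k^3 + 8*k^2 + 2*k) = -64*k^5 + 72*k^4 - 40*k^3 + 46*k^2 + 12*k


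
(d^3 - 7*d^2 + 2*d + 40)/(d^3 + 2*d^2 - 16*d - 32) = (d - 5)/(d + 4)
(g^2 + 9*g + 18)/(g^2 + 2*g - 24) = (g + 3)/(g - 4)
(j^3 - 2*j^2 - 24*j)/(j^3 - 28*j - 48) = j/(j + 2)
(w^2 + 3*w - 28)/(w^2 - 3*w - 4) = (w + 7)/(w + 1)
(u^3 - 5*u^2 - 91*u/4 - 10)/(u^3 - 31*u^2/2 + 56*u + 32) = (u + 5/2)/(u - 8)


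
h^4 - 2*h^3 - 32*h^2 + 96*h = h*(h - 4)^2*(h + 6)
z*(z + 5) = z^2 + 5*z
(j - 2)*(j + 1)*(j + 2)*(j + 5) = j^4 + 6*j^3 + j^2 - 24*j - 20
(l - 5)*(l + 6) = l^2 + l - 30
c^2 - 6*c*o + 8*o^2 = (c - 4*o)*(c - 2*o)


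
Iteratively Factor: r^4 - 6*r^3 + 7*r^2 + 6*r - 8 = (r - 2)*(r^3 - 4*r^2 - r + 4) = (r - 2)*(r - 1)*(r^2 - 3*r - 4) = (r - 4)*(r - 2)*(r - 1)*(r + 1)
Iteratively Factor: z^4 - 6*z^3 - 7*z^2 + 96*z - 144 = (z - 4)*(z^3 - 2*z^2 - 15*z + 36) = (z - 4)*(z + 4)*(z^2 - 6*z + 9) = (z - 4)*(z - 3)*(z + 4)*(z - 3)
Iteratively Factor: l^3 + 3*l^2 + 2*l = (l + 2)*(l^2 + l) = (l + 1)*(l + 2)*(l)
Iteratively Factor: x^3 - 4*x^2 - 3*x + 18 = (x - 3)*(x^2 - x - 6) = (x - 3)*(x + 2)*(x - 3)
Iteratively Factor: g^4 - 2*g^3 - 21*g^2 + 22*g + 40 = (g + 1)*(g^3 - 3*g^2 - 18*g + 40) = (g - 2)*(g + 1)*(g^2 - g - 20) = (g - 5)*(g - 2)*(g + 1)*(g + 4)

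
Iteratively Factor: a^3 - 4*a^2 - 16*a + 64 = (a - 4)*(a^2 - 16) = (a - 4)*(a + 4)*(a - 4)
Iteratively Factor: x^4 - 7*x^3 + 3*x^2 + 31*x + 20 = (x - 4)*(x^3 - 3*x^2 - 9*x - 5) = (x - 5)*(x - 4)*(x^2 + 2*x + 1) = (x - 5)*(x - 4)*(x + 1)*(x + 1)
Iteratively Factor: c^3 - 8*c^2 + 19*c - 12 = (c - 3)*(c^2 - 5*c + 4) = (c - 4)*(c - 3)*(c - 1)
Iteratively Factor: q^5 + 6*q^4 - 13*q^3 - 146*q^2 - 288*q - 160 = (q + 1)*(q^4 + 5*q^3 - 18*q^2 - 128*q - 160) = (q + 1)*(q + 4)*(q^3 + q^2 - 22*q - 40) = (q + 1)*(q + 4)^2*(q^2 - 3*q - 10) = (q - 5)*(q + 1)*(q + 4)^2*(q + 2)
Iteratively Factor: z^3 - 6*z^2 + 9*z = (z - 3)*(z^2 - 3*z) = z*(z - 3)*(z - 3)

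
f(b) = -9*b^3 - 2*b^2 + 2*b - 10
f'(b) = -27*b^2 - 4*b + 2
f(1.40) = -35.82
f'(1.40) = -56.52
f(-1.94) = 44.31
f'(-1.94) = -91.86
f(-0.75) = -8.83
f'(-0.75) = -10.19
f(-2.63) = 134.63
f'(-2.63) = -174.24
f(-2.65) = 138.14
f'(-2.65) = -177.01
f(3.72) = -493.55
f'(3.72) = -386.52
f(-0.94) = -6.17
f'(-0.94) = -18.10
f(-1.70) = 25.04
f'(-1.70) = -69.23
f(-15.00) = 29885.00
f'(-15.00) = -6013.00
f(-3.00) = 209.00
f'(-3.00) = -229.00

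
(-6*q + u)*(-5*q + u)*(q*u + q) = 30*q^3*u + 30*q^3 - 11*q^2*u^2 - 11*q^2*u + q*u^3 + q*u^2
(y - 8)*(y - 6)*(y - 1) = y^3 - 15*y^2 + 62*y - 48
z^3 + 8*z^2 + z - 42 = (z - 2)*(z + 3)*(z + 7)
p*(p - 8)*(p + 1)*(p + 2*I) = p^4 - 7*p^3 + 2*I*p^3 - 8*p^2 - 14*I*p^2 - 16*I*p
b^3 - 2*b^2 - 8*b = b*(b - 4)*(b + 2)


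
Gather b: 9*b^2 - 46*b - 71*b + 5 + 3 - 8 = 9*b^2 - 117*b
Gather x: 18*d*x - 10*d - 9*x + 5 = -10*d + x*(18*d - 9) + 5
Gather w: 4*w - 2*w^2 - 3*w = -2*w^2 + w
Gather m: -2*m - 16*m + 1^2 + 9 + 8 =18 - 18*m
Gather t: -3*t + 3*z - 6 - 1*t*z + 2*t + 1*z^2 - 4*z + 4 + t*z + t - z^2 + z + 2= 0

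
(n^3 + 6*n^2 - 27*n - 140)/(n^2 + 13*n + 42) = (n^2 - n - 20)/(n + 6)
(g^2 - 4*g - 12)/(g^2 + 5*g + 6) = (g - 6)/(g + 3)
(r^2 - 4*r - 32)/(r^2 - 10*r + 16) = (r + 4)/(r - 2)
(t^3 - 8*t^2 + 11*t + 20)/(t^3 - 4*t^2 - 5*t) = (t - 4)/t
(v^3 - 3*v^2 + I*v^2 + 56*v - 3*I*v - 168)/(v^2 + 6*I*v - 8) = (v^3 + v^2*(-3 + I) + v*(56 - 3*I) - 168)/(v^2 + 6*I*v - 8)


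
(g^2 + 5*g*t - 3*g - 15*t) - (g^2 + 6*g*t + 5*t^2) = -g*t - 3*g - 5*t^2 - 15*t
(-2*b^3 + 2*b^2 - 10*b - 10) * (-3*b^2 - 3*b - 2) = 6*b^5 + 28*b^3 + 56*b^2 + 50*b + 20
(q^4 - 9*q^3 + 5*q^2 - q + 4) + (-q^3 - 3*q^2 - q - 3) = q^4 - 10*q^3 + 2*q^2 - 2*q + 1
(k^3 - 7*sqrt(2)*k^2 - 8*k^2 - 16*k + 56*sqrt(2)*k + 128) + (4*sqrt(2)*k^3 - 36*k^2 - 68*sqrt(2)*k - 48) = k^3 + 4*sqrt(2)*k^3 - 44*k^2 - 7*sqrt(2)*k^2 - 12*sqrt(2)*k - 16*k + 80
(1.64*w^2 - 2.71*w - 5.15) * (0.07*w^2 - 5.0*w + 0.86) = 0.1148*w^4 - 8.3897*w^3 + 14.5999*w^2 + 23.4194*w - 4.429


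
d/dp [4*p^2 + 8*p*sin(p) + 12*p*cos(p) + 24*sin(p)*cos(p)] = -12*p*sin(p) + 8*p*cos(p) + 8*p + 8*sin(p) + 12*cos(p) + 24*cos(2*p)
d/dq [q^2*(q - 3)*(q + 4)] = q*(4*q^2 + 3*q - 24)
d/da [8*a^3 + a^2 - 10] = 2*a*(12*a + 1)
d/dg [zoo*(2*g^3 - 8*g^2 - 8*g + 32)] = zoo*(g^2 + g + 1)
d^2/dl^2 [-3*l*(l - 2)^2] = 24 - 18*l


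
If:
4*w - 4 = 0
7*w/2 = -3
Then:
No Solution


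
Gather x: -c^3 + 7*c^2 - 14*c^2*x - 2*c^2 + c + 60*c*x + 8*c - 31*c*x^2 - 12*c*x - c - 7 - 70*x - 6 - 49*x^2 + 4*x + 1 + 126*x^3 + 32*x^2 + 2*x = -c^3 + 5*c^2 + 8*c + 126*x^3 + x^2*(-31*c - 17) + x*(-14*c^2 + 48*c - 64) - 12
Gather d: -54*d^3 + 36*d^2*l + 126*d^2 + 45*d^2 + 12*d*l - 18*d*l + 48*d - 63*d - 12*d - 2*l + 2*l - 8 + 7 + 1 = -54*d^3 + d^2*(36*l + 171) + d*(-6*l - 27)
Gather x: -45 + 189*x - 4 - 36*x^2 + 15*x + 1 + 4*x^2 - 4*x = -32*x^2 + 200*x - 48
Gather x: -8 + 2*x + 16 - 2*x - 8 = 0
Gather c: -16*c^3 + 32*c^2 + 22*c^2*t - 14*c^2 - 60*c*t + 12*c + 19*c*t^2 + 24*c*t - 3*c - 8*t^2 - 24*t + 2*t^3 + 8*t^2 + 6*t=-16*c^3 + c^2*(22*t + 18) + c*(19*t^2 - 36*t + 9) + 2*t^3 - 18*t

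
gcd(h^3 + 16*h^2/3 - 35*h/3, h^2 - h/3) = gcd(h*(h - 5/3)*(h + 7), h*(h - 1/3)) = h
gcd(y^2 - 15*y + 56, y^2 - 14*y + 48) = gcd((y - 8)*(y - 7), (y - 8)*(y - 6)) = y - 8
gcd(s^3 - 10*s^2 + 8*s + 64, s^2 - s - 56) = s - 8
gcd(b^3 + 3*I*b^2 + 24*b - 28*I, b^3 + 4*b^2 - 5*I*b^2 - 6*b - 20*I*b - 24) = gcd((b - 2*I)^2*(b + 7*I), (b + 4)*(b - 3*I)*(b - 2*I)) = b - 2*I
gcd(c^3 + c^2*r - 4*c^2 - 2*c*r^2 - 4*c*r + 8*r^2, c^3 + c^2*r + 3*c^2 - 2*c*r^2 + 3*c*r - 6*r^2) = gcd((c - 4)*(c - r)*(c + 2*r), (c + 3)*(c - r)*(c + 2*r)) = -c^2 - c*r + 2*r^2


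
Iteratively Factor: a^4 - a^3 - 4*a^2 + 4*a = (a)*(a^3 - a^2 - 4*a + 4) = a*(a - 1)*(a^2 - 4) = a*(a - 1)*(a + 2)*(a - 2)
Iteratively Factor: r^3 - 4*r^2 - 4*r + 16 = (r - 2)*(r^2 - 2*r - 8) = (r - 4)*(r - 2)*(r + 2)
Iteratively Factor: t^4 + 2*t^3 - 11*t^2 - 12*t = (t + 4)*(t^3 - 2*t^2 - 3*t) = t*(t + 4)*(t^2 - 2*t - 3) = t*(t + 1)*(t + 4)*(t - 3)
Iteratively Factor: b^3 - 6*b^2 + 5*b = (b - 5)*(b^2 - b) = b*(b - 5)*(b - 1)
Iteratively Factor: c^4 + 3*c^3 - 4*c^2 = (c)*(c^3 + 3*c^2 - 4*c) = c*(c + 4)*(c^2 - c) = c^2*(c + 4)*(c - 1)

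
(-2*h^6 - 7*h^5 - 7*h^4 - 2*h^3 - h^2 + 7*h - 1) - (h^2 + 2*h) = -2*h^6 - 7*h^5 - 7*h^4 - 2*h^3 - 2*h^2 + 5*h - 1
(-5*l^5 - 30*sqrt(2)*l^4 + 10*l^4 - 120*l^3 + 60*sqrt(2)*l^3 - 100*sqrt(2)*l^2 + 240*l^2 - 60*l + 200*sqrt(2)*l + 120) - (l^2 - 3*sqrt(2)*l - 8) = -5*l^5 - 30*sqrt(2)*l^4 + 10*l^4 - 120*l^3 + 60*sqrt(2)*l^3 - 100*sqrt(2)*l^2 + 239*l^2 - 60*l + 203*sqrt(2)*l + 128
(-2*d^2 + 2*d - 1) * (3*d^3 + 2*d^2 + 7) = -6*d^5 + 2*d^4 + d^3 - 16*d^2 + 14*d - 7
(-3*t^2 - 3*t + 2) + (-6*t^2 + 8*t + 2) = -9*t^2 + 5*t + 4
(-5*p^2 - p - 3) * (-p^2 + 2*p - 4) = 5*p^4 - 9*p^3 + 21*p^2 - 2*p + 12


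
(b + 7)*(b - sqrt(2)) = b^2 - sqrt(2)*b + 7*b - 7*sqrt(2)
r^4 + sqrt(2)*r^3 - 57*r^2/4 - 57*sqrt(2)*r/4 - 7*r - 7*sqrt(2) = (r - 4)*(r + 1/2)*(r + 7/2)*(r + sqrt(2))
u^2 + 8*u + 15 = (u + 3)*(u + 5)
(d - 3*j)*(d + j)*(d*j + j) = d^3*j - 2*d^2*j^2 + d^2*j - 3*d*j^3 - 2*d*j^2 - 3*j^3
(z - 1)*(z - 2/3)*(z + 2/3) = z^3 - z^2 - 4*z/9 + 4/9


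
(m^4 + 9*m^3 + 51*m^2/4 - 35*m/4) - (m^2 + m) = m^4 + 9*m^3 + 47*m^2/4 - 39*m/4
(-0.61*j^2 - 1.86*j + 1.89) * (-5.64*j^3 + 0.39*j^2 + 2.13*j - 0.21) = 3.4404*j^5 + 10.2525*j^4 - 12.6843*j^3 - 3.0966*j^2 + 4.4163*j - 0.3969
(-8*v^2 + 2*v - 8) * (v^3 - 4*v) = -8*v^5 + 2*v^4 + 24*v^3 - 8*v^2 + 32*v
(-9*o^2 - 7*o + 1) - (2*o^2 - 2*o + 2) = -11*o^2 - 5*o - 1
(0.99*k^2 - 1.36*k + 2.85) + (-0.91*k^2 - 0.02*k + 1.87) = 0.08*k^2 - 1.38*k + 4.72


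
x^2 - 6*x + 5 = (x - 5)*(x - 1)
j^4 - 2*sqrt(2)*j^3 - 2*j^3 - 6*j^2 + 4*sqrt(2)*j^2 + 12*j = j*(j - 2)*(j - 3*sqrt(2))*(j + sqrt(2))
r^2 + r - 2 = (r - 1)*(r + 2)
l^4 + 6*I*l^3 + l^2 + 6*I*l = l*(l - I)*(l + I)*(l + 6*I)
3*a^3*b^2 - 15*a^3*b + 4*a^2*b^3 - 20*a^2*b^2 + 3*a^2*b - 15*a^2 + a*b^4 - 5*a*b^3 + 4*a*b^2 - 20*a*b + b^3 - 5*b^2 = (a + b)*(3*a + b)*(b - 5)*(a*b + 1)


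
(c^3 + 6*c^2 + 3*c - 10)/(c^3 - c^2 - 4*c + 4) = (c + 5)/(c - 2)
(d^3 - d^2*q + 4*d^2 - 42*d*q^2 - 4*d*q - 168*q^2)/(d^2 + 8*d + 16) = (d^2 - d*q - 42*q^2)/(d + 4)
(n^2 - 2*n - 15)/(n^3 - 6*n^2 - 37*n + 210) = (n + 3)/(n^2 - n - 42)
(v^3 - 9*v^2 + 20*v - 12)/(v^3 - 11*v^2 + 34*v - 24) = (v - 2)/(v - 4)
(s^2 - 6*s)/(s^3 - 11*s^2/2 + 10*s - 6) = 2*s*(s - 6)/(2*s^3 - 11*s^2 + 20*s - 12)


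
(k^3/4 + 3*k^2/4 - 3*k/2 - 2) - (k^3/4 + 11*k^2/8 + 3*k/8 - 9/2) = -5*k^2/8 - 15*k/8 + 5/2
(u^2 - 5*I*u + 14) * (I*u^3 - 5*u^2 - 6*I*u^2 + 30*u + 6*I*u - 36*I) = I*u^5 - 6*I*u^4 + 45*I*u^3 - 40*u^2 - 270*I*u^2 + 240*u + 84*I*u - 504*I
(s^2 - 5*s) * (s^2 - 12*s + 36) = s^4 - 17*s^3 + 96*s^2 - 180*s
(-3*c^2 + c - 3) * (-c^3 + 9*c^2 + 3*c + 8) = 3*c^5 - 28*c^4 + 3*c^3 - 48*c^2 - c - 24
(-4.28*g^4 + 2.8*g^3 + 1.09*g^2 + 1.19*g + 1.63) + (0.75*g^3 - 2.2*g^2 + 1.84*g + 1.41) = -4.28*g^4 + 3.55*g^3 - 1.11*g^2 + 3.03*g + 3.04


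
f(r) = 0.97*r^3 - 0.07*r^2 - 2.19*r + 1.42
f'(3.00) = 23.58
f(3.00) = 20.41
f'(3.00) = 23.58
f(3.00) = 20.41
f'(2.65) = 17.87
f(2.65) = 13.18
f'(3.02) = 23.93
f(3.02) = 20.89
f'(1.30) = 2.55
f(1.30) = 0.59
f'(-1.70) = 6.46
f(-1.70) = 0.18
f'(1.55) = 4.58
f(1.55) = 1.47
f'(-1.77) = 7.17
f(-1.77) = -0.30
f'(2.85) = 21.05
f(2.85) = 17.06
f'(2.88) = 21.54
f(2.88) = 17.70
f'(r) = 2.91*r^2 - 0.14*r - 2.19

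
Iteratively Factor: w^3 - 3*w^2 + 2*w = (w - 1)*(w^2 - 2*w) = (w - 2)*(w - 1)*(w)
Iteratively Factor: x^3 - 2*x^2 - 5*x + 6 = (x + 2)*(x^2 - 4*x + 3) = (x - 3)*(x + 2)*(x - 1)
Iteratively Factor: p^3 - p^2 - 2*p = (p + 1)*(p^2 - 2*p) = p*(p + 1)*(p - 2)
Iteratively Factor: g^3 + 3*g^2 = (g)*(g^2 + 3*g) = g^2*(g + 3)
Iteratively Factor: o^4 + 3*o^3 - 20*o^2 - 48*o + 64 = (o + 4)*(o^3 - o^2 - 16*o + 16) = (o + 4)^2*(o^2 - 5*o + 4) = (o - 4)*(o + 4)^2*(o - 1)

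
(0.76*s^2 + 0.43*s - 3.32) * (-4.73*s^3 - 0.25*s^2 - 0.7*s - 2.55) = -3.5948*s^5 - 2.2239*s^4 + 15.0641*s^3 - 1.409*s^2 + 1.2275*s + 8.466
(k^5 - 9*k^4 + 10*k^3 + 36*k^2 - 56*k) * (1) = k^5 - 9*k^4 + 10*k^3 + 36*k^2 - 56*k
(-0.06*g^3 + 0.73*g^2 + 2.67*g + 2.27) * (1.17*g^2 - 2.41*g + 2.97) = -0.0702*g^5 + 0.9987*g^4 + 1.1864*g^3 - 1.6107*g^2 + 2.4592*g + 6.7419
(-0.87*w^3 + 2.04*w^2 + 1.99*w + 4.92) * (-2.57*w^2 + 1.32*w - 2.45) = 2.2359*w^5 - 6.3912*w^4 - 0.29*w^3 - 15.0156*w^2 + 1.6189*w - 12.054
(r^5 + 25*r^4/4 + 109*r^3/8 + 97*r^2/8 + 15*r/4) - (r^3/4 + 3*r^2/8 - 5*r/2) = r^5 + 25*r^4/4 + 107*r^3/8 + 47*r^2/4 + 25*r/4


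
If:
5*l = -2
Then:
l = -2/5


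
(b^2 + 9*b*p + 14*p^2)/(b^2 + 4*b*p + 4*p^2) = (b + 7*p)/(b + 2*p)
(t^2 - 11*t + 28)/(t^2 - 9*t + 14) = (t - 4)/(t - 2)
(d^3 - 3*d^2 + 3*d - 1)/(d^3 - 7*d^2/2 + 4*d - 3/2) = 2*(d - 1)/(2*d - 3)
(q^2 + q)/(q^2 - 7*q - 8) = q/(q - 8)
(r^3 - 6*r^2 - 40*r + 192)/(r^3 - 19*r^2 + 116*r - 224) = (r + 6)/(r - 7)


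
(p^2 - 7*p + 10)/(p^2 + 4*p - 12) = (p - 5)/(p + 6)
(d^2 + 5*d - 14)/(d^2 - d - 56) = (d - 2)/(d - 8)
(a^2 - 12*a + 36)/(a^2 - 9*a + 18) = (a - 6)/(a - 3)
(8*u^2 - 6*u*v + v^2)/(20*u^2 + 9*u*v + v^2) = (8*u^2 - 6*u*v + v^2)/(20*u^2 + 9*u*v + v^2)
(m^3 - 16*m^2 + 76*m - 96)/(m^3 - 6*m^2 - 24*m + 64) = (m - 6)/(m + 4)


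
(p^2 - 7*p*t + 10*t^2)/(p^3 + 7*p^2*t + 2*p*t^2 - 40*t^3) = (p - 5*t)/(p^2 + 9*p*t + 20*t^2)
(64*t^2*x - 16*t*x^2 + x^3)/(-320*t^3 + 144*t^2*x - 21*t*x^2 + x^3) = x/(-5*t + x)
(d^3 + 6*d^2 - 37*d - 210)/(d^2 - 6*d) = d + 12 + 35/d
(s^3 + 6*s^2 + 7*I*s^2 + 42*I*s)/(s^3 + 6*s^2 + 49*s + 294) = s/(s - 7*I)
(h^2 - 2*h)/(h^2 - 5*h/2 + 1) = 2*h/(2*h - 1)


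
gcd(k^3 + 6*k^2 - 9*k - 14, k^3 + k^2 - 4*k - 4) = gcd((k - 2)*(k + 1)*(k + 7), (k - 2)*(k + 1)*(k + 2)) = k^2 - k - 2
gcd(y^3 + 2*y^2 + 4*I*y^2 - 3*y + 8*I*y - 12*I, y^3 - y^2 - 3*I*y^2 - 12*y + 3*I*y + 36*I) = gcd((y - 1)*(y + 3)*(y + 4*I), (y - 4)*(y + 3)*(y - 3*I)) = y + 3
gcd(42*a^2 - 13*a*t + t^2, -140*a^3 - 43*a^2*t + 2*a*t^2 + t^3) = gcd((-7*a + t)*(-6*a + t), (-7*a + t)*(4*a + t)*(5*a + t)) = -7*a + t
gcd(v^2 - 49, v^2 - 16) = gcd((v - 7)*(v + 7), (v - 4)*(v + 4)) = 1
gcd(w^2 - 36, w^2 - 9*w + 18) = w - 6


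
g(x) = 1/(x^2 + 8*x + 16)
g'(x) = (-2*x - 8)/(x^2 + 8*x + 16)^2 = 2*(-x - 4)/(x^2 + 8*x + 16)^2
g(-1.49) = 0.16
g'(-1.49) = -0.13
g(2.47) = 0.02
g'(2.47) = -0.01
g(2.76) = 0.02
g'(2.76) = -0.01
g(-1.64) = 0.18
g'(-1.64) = -0.15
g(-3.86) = 51.02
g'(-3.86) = -728.86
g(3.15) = 0.02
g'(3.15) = -0.01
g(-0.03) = 0.06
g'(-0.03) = -0.03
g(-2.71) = 0.60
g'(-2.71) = -0.93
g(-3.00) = 1.00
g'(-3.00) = -2.00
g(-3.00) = 1.00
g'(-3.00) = -2.00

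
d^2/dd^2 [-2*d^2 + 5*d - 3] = -4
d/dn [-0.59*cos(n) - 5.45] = 0.59*sin(n)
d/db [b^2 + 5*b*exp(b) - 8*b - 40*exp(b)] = 5*b*exp(b) + 2*b - 35*exp(b) - 8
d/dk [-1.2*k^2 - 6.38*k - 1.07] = -2.4*k - 6.38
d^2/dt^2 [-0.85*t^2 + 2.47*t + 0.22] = -1.70000000000000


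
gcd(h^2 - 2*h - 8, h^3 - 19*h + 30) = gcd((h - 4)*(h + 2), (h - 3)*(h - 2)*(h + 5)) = 1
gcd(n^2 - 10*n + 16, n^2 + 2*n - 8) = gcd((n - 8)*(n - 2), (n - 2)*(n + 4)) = n - 2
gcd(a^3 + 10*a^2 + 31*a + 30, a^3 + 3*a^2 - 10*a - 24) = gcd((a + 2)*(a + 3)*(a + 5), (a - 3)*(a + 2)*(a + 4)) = a + 2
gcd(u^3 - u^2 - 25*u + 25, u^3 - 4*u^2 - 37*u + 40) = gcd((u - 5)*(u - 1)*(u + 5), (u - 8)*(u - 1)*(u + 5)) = u^2 + 4*u - 5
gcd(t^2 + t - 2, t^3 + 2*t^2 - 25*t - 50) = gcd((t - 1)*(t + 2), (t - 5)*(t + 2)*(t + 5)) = t + 2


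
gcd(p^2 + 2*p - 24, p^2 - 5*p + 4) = p - 4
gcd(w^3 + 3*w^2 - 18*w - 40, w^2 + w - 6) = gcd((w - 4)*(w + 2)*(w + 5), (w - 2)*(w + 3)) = 1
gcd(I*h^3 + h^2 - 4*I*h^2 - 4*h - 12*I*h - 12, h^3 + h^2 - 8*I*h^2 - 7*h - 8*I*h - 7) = h - I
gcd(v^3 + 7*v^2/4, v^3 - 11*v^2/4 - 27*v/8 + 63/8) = v + 7/4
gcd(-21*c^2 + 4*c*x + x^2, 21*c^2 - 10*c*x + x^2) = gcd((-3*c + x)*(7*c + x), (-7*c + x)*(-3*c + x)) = -3*c + x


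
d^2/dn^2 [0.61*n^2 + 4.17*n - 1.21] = 1.22000000000000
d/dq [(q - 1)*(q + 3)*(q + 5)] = 3*q^2 + 14*q + 7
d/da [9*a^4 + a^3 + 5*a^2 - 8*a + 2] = 36*a^3 + 3*a^2 + 10*a - 8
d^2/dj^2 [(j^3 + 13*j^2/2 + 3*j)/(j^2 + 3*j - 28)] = (41*j^3 + 588*j^2 + 5208*j + 10696)/(j^6 + 9*j^5 - 57*j^4 - 477*j^3 + 1596*j^2 + 7056*j - 21952)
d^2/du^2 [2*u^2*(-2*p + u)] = -8*p + 12*u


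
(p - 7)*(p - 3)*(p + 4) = p^3 - 6*p^2 - 19*p + 84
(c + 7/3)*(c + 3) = c^2 + 16*c/3 + 7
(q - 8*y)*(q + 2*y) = q^2 - 6*q*y - 16*y^2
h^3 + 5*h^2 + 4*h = h*(h + 1)*(h + 4)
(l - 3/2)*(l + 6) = l^2 + 9*l/2 - 9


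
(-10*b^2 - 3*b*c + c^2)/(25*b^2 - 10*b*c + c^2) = (-2*b - c)/(5*b - c)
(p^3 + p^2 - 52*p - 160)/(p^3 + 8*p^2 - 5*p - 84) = (p^2 - 3*p - 40)/(p^2 + 4*p - 21)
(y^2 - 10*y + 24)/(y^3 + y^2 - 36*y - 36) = (y - 4)/(y^2 + 7*y + 6)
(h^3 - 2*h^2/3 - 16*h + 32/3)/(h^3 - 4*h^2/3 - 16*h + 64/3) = (3*h - 2)/(3*h - 4)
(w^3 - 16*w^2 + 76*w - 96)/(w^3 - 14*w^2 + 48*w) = (w - 2)/w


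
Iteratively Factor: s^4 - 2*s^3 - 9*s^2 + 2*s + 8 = (s + 1)*(s^3 - 3*s^2 - 6*s + 8) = (s - 4)*(s + 1)*(s^2 + s - 2) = (s - 4)*(s + 1)*(s + 2)*(s - 1)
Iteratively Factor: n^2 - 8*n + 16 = (n - 4)*(n - 4)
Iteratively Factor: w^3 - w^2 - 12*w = (w + 3)*(w^2 - 4*w) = w*(w + 3)*(w - 4)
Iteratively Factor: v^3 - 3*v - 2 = (v + 1)*(v^2 - v - 2) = (v + 1)^2*(v - 2)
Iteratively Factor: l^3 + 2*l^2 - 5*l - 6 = (l + 1)*(l^2 + l - 6) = (l + 1)*(l + 3)*(l - 2)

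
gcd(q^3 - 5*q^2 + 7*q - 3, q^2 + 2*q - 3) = q - 1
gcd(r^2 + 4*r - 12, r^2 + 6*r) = r + 6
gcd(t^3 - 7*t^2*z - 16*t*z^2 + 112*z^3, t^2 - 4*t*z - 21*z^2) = -t + 7*z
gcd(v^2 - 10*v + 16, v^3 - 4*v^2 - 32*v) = v - 8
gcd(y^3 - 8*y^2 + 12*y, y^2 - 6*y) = y^2 - 6*y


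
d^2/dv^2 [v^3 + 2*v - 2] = 6*v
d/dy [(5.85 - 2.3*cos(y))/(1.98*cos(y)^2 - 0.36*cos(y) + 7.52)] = (-4.554*cos(y)^2 + 23.166*cos(y) + 15.19)*sin(y)/(3.9204*cos(y)^4 - 1.4256*cos(y)^3 + 29.9088*cos(y)^2 - 5.4144*cos(y) + 56.5504)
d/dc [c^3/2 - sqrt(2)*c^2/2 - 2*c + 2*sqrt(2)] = 3*c^2/2 - sqrt(2)*c - 2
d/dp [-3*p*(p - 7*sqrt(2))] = -6*p + 21*sqrt(2)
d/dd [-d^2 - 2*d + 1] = -2*d - 2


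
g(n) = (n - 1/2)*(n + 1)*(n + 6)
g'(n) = (n - 1/2)*(n + 1) + (n - 1/2)*(n + 6) + (n + 1)*(n + 6)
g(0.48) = -0.19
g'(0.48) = 9.43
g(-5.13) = 20.23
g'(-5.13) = 14.76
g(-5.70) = 8.74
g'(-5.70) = 25.87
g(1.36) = 14.94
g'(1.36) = 25.73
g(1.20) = 11.09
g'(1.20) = 22.42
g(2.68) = 69.63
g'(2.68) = 58.89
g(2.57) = 63.33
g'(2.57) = 55.72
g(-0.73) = -1.75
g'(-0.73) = -5.39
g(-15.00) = -1953.00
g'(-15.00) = 482.50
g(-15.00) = -1953.00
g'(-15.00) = 482.50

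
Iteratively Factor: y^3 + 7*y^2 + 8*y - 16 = (y + 4)*(y^2 + 3*y - 4) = (y - 1)*(y + 4)*(y + 4)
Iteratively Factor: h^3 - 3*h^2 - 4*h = (h - 4)*(h^2 + h) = (h - 4)*(h + 1)*(h)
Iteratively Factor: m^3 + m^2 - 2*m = (m)*(m^2 + m - 2) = m*(m - 1)*(m + 2)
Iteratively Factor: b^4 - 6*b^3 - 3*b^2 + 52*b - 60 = (b + 3)*(b^3 - 9*b^2 + 24*b - 20) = (b - 2)*(b + 3)*(b^2 - 7*b + 10) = (b - 5)*(b - 2)*(b + 3)*(b - 2)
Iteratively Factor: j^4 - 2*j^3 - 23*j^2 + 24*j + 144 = (j + 3)*(j^3 - 5*j^2 - 8*j + 48) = (j - 4)*(j + 3)*(j^2 - j - 12) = (j - 4)*(j + 3)^2*(j - 4)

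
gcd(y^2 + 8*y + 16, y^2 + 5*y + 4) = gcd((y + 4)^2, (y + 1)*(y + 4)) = y + 4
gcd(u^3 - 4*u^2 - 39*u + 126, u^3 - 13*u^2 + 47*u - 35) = u - 7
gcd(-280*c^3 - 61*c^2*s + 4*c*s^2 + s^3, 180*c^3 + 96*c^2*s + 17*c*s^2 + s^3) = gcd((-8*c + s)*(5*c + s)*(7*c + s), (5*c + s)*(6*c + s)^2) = 5*c + s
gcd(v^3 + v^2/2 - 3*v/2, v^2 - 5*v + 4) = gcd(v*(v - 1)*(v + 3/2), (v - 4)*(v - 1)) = v - 1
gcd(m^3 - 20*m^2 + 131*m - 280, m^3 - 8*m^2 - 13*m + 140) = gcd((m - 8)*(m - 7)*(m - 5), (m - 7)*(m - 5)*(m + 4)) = m^2 - 12*m + 35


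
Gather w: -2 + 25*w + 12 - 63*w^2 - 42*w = -63*w^2 - 17*w + 10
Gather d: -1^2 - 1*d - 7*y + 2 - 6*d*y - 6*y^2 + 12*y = d*(-6*y - 1) - 6*y^2 + 5*y + 1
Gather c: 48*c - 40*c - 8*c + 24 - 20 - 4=0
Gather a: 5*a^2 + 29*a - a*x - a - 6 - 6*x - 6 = 5*a^2 + a*(28 - x) - 6*x - 12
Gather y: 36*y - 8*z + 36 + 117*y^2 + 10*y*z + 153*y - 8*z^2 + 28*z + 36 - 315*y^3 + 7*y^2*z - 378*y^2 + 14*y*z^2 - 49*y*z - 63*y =-315*y^3 + y^2*(7*z - 261) + y*(14*z^2 - 39*z + 126) - 8*z^2 + 20*z + 72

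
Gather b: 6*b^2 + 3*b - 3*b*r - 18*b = 6*b^2 + b*(-3*r - 15)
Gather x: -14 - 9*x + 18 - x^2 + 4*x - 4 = -x^2 - 5*x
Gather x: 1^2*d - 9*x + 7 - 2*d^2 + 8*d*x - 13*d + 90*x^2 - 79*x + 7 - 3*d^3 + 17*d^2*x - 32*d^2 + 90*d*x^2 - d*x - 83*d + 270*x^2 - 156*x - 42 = -3*d^3 - 34*d^2 - 95*d + x^2*(90*d + 360) + x*(17*d^2 + 7*d - 244) - 28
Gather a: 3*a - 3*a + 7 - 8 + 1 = 0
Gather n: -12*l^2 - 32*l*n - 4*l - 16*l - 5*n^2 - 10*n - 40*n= -12*l^2 - 20*l - 5*n^2 + n*(-32*l - 50)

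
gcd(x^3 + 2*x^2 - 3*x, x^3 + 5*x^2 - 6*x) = x^2 - x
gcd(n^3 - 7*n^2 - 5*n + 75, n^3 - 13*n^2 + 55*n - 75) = n^2 - 10*n + 25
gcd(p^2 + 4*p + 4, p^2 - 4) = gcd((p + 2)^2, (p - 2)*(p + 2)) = p + 2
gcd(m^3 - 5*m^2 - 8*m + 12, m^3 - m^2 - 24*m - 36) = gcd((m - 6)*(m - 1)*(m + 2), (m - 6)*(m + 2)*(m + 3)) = m^2 - 4*m - 12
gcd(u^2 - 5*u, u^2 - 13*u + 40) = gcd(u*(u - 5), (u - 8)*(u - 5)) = u - 5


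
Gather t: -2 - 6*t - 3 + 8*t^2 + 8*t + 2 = 8*t^2 + 2*t - 3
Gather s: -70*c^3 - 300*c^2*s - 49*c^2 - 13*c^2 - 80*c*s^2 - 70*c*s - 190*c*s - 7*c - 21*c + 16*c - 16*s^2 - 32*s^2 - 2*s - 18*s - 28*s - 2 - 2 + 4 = -70*c^3 - 62*c^2 - 12*c + s^2*(-80*c - 48) + s*(-300*c^2 - 260*c - 48)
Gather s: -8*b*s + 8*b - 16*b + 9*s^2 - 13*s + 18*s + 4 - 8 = -8*b + 9*s^2 + s*(5 - 8*b) - 4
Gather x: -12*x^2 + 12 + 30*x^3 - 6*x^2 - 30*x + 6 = 30*x^3 - 18*x^2 - 30*x + 18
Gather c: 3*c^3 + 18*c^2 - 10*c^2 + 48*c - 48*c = 3*c^3 + 8*c^2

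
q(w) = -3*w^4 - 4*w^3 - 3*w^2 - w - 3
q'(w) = -12*w^3 - 12*w^2 - 6*w - 1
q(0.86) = -10.26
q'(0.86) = -22.67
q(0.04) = -3.05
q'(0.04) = -1.26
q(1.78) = -66.96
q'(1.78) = -117.38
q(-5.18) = -1682.28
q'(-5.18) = 1375.99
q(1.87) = -78.20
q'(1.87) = -132.65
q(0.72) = -7.57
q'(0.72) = -16.02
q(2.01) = -98.58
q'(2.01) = -158.99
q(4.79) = -2095.53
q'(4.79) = -1623.90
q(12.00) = -69567.00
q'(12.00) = -22537.00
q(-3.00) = -162.00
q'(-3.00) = 233.00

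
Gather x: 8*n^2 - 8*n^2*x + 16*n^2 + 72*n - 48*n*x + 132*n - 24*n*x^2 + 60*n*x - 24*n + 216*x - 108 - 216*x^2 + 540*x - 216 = 24*n^2 + 180*n + x^2*(-24*n - 216) + x*(-8*n^2 + 12*n + 756) - 324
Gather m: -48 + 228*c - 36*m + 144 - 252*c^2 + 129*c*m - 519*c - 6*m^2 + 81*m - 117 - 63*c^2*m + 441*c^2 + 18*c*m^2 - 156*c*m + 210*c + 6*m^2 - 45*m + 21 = 189*c^2 + 18*c*m^2 - 81*c + m*(-63*c^2 - 27*c)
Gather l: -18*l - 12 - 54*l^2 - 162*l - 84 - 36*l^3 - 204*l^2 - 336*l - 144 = -36*l^3 - 258*l^2 - 516*l - 240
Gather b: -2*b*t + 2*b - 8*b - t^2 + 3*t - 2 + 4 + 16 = b*(-2*t - 6) - t^2 + 3*t + 18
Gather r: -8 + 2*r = 2*r - 8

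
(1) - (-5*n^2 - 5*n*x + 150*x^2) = 5*n^2 + 5*n*x - 150*x^2 + 1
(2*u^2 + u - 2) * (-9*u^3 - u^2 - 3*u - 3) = -18*u^5 - 11*u^4 + 11*u^3 - 7*u^2 + 3*u + 6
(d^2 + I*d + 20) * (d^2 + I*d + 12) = d^4 + 2*I*d^3 + 31*d^2 + 32*I*d + 240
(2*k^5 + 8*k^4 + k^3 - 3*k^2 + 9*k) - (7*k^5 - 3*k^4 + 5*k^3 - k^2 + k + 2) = -5*k^5 + 11*k^4 - 4*k^3 - 2*k^2 + 8*k - 2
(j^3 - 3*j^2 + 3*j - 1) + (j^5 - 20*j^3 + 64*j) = j^5 - 19*j^3 - 3*j^2 + 67*j - 1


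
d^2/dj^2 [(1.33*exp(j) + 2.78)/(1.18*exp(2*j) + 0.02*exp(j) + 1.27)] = (1.851892*exp(4*j) + 15.4521*exp(3*j) - 11.762004*exp(2*j) - 16.697102*exp(j) + 2.074545)*exp(j)/(1.643032*exp(6*j) + 0.083544*exp(5*j) + 5.30646*exp(4*j) + 0.17984*exp(3*j) + 5.71119*exp(2*j) + 0.096774*exp(j) + 2.048383)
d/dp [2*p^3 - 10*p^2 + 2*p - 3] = 6*p^2 - 20*p + 2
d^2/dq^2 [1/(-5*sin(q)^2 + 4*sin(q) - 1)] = 2*(50*sin(q)^4 - 30*sin(q)^3 - 77*sin(q)^2 + 62*sin(q) - 11)/(5*sin(q)^2 - 4*sin(q) + 1)^3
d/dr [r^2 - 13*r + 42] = 2*r - 13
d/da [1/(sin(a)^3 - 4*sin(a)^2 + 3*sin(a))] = (-3*cos(a) + 8/tan(a) - 3*cos(a)/sin(a)^2)/((sin(a) - 3)^2*(sin(a) - 1)^2)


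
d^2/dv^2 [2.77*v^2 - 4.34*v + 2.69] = 5.54000000000000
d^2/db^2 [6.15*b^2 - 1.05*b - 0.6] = 12.3000000000000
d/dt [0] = 0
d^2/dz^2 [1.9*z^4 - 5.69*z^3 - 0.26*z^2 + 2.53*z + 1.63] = 22.8*z^2 - 34.14*z - 0.52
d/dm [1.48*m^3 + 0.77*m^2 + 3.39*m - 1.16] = 4.44*m^2 + 1.54*m + 3.39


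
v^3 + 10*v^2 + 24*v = v*(v + 4)*(v + 6)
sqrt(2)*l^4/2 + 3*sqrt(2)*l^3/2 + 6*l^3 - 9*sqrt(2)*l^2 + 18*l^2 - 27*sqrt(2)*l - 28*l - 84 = (l + 3)*(l - 2*sqrt(2))*(l + 7*sqrt(2))*(sqrt(2)*l/2 + 1)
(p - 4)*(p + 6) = p^2 + 2*p - 24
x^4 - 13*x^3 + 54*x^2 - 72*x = x*(x - 6)*(x - 4)*(x - 3)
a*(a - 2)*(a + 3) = a^3 + a^2 - 6*a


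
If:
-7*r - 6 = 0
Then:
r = -6/7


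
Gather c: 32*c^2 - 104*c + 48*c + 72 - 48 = 32*c^2 - 56*c + 24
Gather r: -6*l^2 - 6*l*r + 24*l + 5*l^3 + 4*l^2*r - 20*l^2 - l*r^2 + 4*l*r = 5*l^3 - 26*l^2 - l*r^2 + 24*l + r*(4*l^2 - 2*l)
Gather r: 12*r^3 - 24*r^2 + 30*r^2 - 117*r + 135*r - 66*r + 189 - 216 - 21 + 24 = 12*r^3 + 6*r^2 - 48*r - 24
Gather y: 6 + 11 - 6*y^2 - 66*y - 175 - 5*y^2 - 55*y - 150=-11*y^2 - 121*y - 308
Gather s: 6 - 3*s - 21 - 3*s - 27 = -6*s - 42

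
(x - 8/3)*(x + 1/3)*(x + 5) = x^3 + 8*x^2/3 - 113*x/9 - 40/9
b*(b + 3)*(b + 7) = b^3 + 10*b^2 + 21*b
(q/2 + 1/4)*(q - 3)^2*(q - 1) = q^4/2 - 13*q^3/4 + 23*q^2/4 - 3*q/4 - 9/4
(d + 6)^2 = d^2 + 12*d + 36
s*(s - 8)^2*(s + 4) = s^4 - 12*s^3 + 256*s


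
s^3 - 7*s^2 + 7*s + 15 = (s - 5)*(s - 3)*(s + 1)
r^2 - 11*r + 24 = (r - 8)*(r - 3)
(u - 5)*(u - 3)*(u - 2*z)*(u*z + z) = u^4*z - 2*u^3*z^2 - 7*u^3*z + 14*u^2*z^2 + 7*u^2*z - 14*u*z^2 + 15*u*z - 30*z^2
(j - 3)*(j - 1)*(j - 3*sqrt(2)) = j^3 - 3*sqrt(2)*j^2 - 4*j^2 + 3*j + 12*sqrt(2)*j - 9*sqrt(2)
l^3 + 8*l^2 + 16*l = l*(l + 4)^2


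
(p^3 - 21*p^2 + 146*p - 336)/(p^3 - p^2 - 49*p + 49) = (p^2 - 14*p + 48)/(p^2 + 6*p - 7)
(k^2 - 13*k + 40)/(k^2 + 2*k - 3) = (k^2 - 13*k + 40)/(k^2 + 2*k - 3)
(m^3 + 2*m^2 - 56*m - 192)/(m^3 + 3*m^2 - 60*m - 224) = (m + 6)/(m + 7)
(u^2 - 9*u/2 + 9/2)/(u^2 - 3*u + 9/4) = 2*(u - 3)/(2*u - 3)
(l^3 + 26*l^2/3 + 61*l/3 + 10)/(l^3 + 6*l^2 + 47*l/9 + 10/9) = 3*(l + 3)/(3*l + 1)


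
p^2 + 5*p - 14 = (p - 2)*(p + 7)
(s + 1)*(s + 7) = s^2 + 8*s + 7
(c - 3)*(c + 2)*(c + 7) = c^3 + 6*c^2 - 13*c - 42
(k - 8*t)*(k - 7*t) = k^2 - 15*k*t + 56*t^2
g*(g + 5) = g^2 + 5*g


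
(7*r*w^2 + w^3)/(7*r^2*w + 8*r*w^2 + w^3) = w/(r + w)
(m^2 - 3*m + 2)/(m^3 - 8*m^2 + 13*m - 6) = (m - 2)/(m^2 - 7*m + 6)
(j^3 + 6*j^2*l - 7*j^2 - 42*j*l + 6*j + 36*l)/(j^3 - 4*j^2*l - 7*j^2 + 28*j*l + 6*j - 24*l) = (j + 6*l)/(j - 4*l)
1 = 1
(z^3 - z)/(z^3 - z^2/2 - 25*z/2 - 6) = 2*z*(1 - z^2)/(-2*z^3 + z^2 + 25*z + 12)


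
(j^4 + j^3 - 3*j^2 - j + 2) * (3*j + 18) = 3*j^5 + 21*j^4 + 9*j^3 - 57*j^2 - 12*j + 36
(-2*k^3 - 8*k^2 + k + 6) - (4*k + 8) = -2*k^3 - 8*k^2 - 3*k - 2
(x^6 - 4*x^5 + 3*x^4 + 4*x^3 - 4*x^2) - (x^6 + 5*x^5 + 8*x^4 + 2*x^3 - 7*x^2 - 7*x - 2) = -9*x^5 - 5*x^4 + 2*x^3 + 3*x^2 + 7*x + 2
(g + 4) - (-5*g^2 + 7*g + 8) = 5*g^2 - 6*g - 4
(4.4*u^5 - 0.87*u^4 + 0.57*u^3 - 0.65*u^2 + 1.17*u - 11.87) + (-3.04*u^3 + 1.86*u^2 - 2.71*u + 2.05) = 4.4*u^5 - 0.87*u^4 - 2.47*u^3 + 1.21*u^2 - 1.54*u - 9.82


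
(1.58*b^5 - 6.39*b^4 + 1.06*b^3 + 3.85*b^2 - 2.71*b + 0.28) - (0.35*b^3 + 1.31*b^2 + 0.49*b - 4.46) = 1.58*b^5 - 6.39*b^4 + 0.71*b^3 + 2.54*b^2 - 3.2*b + 4.74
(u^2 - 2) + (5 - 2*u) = u^2 - 2*u + 3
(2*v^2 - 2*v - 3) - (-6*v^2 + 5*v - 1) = 8*v^2 - 7*v - 2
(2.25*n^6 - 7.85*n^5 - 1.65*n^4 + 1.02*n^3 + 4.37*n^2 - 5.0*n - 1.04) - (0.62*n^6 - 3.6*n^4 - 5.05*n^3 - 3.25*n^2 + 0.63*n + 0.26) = 1.63*n^6 - 7.85*n^5 + 1.95*n^4 + 6.07*n^3 + 7.62*n^2 - 5.63*n - 1.3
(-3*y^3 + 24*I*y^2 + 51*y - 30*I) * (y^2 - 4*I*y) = -3*y^5 + 36*I*y^4 + 147*y^3 - 234*I*y^2 - 120*y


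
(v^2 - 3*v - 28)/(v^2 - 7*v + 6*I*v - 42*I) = (v + 4)/(v + 6*I)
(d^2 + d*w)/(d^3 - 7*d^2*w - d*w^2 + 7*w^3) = d/(d^2 - 8*d*w + 7*w^2)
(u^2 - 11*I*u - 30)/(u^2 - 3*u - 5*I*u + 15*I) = (u - 6*I)/(u - 3)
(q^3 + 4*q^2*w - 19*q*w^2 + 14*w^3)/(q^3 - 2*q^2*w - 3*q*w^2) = (-q^3 - 4*q^2*w + 19*q*w^2 - 14*w^3)/(q*(-q^2 + 2*q*w + 3*w^2))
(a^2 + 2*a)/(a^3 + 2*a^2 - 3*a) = (a + 2)/(a^2 + 2*a - 3)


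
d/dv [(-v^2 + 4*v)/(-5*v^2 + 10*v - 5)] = 2*(v + 2)/(5*(v^3 - 3*v^2 + 3*v - 1))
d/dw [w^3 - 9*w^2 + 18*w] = 3*w^2 - 18*w + 18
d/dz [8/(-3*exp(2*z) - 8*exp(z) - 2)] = (48*exp(z) + 64)*exp(z)/(3*exp(2*z) + 8*exp(z) + 2)^2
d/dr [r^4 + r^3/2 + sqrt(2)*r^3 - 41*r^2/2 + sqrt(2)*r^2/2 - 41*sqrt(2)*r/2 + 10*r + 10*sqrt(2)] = 4*r^3 + 3*r^2/2 + 3*sqrt(2)*r^2 - 41*r + sqrt(2)*r - 41*sqrt(2)/2 + 10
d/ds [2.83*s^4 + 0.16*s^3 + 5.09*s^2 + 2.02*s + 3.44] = 11.32*s^3 + 0.48*s^2 + 10.18*s + 2.02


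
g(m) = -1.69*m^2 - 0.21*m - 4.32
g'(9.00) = -30.63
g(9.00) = -143.10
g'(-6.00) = 20.07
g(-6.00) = -63.90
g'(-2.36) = 7.77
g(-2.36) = -13.24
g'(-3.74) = 12.43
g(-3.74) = -27.17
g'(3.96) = -13.59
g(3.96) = -31.65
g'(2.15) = -7.48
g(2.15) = -12.58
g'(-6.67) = 22.33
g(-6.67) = -78.11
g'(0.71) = -2.61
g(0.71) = -5.32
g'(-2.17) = 7.12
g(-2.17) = -11.82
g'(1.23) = -4.37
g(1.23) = -7.14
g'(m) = -3.38*m - 0.21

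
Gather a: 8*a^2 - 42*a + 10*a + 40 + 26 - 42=8*a^2 - 32*a + 24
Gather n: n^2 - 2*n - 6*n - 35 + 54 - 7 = n^2 - 8*n + 12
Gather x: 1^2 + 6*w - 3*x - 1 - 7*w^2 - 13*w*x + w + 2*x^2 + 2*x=-7*w^2 + 7*w + 2*x^2 + x*(-13*w - 1)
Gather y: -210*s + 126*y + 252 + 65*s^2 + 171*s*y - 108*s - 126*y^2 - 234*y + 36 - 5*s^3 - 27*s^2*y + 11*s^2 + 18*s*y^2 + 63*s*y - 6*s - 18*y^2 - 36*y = -5*s^3 + 76*s^2 - 324*s + y^2*(18*s - 144) + y*(-27*s^2 + 234*s - 144) + 288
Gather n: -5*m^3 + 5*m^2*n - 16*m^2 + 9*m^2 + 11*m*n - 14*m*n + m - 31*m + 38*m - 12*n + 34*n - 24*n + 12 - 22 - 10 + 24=-5*m^3 - 7*m^2 + 8*m + n*(5*m^2 - 3*m - 2) + 4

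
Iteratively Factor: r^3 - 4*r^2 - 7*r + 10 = (r - 1)*(r^2 - 3*r - 10) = (r - 5)*(r - 1)*(r + 2)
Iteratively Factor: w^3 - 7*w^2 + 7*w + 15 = (w - 3)*(w^2 - 4*w - 5) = (w - 3)*(w + 1)*(w - 5)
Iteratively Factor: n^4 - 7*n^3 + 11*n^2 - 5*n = (n - 5)*(n^3 - 2*n^2 + n) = (n - 5)*(n - 1)*(n^2 - n) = n*(n - 5)*(n - 1)*(n - 1)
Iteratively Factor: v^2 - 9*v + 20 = (v - 5)*(v - 4)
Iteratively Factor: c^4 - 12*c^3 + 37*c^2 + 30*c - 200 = (c + 2)*(c^3 - 14*c^2 + 65*c - 100) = (c - 5)*(c + 2)*(c^2 - 9*c + 20) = (c - 5)*(c - 4)*(c + 2)*(c - 5)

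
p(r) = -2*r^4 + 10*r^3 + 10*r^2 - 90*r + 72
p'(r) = -8*r^3 + 30*r^2 + 20*r - 90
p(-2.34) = 149.26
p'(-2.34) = 129.97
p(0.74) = 14.33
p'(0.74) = -62.01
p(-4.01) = -568.25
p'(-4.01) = 828.05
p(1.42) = -15.13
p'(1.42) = -24.01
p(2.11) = -19.08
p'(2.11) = 10.61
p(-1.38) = 181.71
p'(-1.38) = -39.44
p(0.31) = 45.34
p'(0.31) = -81.16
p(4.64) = -58.38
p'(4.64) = -150.49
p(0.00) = 72.00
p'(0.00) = -90.00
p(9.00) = -5760.00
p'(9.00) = -3312.00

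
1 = 1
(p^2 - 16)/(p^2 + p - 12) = (p - 4)/(p - 3)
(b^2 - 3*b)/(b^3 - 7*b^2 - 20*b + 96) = b/(b^2 - 4*b - 32)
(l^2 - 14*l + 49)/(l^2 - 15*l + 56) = (l - 7)/(l - 8)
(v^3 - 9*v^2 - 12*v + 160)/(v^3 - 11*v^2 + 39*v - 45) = (v^2 - 4*v - 32)/(v^2 - 6*v + 9)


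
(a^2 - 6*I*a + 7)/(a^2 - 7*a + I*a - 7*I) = (a - 7*I)/(a - 7)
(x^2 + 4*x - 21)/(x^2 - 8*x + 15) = (x + 7)/(x - 5)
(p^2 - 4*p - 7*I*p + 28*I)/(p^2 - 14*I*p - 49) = (p - 4)/(p - 7*I)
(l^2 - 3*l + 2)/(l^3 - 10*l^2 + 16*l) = (l - 1)/(l*(l - 8))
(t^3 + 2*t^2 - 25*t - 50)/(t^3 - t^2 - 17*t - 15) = (t^2 + 7*t + 10)/(t^2 + 4*t + 3)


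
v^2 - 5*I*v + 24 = (v - 8*I)*(v + 3*I)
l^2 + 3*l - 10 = (l - 2)*(l + 5)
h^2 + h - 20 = (h - 4)*(h + 5)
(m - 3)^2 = m^2 - 6*m + 9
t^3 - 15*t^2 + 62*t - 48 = (t - 8)*(t - 6)*(t - 1)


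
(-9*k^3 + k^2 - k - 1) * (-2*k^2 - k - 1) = 18*k^5 + 7*k^4 + 10*k^3 + 2*k^2 + 2*k + 1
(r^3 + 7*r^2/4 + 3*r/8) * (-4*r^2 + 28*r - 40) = -4*r^5 + 21*r^4 + 15*r^3/2 - 119*r^2/2 - 15*r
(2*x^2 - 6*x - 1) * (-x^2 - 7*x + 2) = -2*x^4 - 8*x^3 + 47*x^2 - 5*x - 2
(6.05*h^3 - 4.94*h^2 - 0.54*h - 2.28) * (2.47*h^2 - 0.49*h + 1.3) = 14.9435*h^5 - 15.1663*h^4 + 8.9518*h^3 - 11.789*h^2 + 0.4152*h - 2.964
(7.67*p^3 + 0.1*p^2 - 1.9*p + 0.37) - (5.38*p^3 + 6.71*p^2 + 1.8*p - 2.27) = 2.29*p^3 - 6.61*p^2 - 3.7*p + 2.64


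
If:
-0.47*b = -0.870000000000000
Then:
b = 1.85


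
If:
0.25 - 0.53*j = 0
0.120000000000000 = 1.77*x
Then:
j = 0.47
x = 0.07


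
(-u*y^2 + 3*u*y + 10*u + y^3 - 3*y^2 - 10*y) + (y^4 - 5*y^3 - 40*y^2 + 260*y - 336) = -u*y^2 + 3*u*y + 10*u + y^4 - 4*y^3 - 43*y^2 + 250*y - 336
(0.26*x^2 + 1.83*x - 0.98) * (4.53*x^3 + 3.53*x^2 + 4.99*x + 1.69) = 1.1778*x^5 + 9.2077*x^4 + 3.3179*x^3 + 6.1117*x^2 - 1.7975*x - 1.6562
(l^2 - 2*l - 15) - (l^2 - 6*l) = 4*l - 15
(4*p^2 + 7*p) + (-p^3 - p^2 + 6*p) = -p^3 + 3*p^2 + 13*p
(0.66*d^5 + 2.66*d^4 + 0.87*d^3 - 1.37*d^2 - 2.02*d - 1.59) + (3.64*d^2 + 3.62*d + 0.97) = 0.66*d^5 + 2.66*d^4 + 0.87*d^3 + 2.27*d^2 + 1.6*d - 0.62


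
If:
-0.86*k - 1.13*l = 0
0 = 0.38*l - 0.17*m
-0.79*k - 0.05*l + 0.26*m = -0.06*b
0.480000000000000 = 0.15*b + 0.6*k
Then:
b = 2.66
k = 0.13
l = -0.10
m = -0.23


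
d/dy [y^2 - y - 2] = 2*y - 1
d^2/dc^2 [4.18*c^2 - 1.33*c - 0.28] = 8.36000000000000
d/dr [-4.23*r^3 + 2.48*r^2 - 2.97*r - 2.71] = -12.69*r^2 + 4.96*r - 2.97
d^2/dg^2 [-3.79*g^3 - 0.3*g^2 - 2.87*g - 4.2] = -22.74*g - 0.6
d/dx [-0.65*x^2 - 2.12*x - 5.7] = -1.3*x - 2.12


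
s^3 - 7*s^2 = s^2*(s - 7)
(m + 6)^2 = m^2 + 12*m + 36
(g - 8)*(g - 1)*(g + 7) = g^3 - 2*g^2 - 55*g + 56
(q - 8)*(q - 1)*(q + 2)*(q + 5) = q^4 - 2*q^3 - 45*q^2 - 34*q + 80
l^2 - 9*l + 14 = (l - 7)*(l - 2)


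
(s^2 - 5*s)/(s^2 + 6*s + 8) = s*(s - 5)/(s^2 + 6*s + 8)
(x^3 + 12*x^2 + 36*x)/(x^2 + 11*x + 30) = x*(x + 6)/(x + 5)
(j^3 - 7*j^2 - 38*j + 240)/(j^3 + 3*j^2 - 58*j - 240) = (j - 5)/(j + 5)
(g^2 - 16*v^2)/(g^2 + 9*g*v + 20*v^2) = (g - 4*v)/(g + 5*v)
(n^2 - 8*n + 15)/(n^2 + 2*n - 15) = (n - 5)/(n + 5)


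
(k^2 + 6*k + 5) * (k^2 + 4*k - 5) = k^4 + 10*k^3 + 24*k^2 - 10*k - 25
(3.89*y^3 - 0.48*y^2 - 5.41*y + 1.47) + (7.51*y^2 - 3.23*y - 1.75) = 3.89*y^3 + 7.03*y^2 - 8.64*y - 0.28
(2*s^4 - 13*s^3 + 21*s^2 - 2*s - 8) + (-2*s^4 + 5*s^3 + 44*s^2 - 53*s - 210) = -8*s^3 + 65*s^2 - 55*s - 218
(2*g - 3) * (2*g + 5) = 4*g^2 + 4*g - 15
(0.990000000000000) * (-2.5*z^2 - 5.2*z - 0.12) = -2.475*z^2 - 5.148*z - 0.1188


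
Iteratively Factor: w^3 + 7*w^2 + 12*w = (w + 3)*(w^2 + 4*w) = w*(w + 3)*(w + 4)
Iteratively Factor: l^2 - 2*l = (l - 2)*(l)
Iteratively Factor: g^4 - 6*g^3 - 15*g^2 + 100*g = (g + 4)*(g^3 - 10*g^2 + 25*g) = (g - 5)*(g + 4)*(g^2 - 5*g) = g*(g - 5)*(g + 4)*(g - 5)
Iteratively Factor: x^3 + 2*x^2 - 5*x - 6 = (x - 2)*(x^2 + 4*x + 3) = (x - 2)*(x + 3)*(x + 1)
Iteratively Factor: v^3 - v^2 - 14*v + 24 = (v - 2)*(v^2 + v - 12) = (v - 2)*(v + 4)*(v - 3)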